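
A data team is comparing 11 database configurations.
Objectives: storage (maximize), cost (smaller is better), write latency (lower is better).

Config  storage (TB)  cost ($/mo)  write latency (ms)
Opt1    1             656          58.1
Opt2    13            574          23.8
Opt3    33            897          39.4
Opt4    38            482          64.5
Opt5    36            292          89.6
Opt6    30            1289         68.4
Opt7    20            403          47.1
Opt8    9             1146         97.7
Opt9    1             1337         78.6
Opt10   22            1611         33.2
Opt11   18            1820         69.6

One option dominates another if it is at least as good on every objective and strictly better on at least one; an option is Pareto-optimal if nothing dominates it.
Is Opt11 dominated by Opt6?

Opt6 vs Opt11: storage 30≥18, cost 1289≤1820, write latency 68.4≤69.6 — Opt6 is at least as good on every objective with at least one strict improvement.

Yes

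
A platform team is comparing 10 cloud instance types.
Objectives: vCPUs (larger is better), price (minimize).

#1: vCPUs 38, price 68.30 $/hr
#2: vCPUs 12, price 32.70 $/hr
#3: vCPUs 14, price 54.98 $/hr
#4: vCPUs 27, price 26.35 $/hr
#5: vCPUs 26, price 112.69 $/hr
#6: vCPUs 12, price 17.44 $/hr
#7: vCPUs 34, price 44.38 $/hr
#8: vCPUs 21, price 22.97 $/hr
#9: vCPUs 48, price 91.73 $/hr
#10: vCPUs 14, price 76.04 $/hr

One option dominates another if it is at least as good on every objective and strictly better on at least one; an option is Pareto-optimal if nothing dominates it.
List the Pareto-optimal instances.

#1: not dominated.
#2: dominated by #4 (vCPUs 27≥12, price 26.35≤32.70).
#3: dominated by #4 (vCPUs 27≥14, price 26.35≤54.98).
#4: not dominated.
#5: dominated by #1 (vCPUs 38≥26, price 68.30≤112.69).
#6: not dominated (best price).
#7: not dominated.
#8: not dominated.
#9: not dominated (best vCPUs).
#10: dominated by #1 (vCPUs 38≥14, price 68.30≤76.04).

#1, #4, #6, #7, #8, #9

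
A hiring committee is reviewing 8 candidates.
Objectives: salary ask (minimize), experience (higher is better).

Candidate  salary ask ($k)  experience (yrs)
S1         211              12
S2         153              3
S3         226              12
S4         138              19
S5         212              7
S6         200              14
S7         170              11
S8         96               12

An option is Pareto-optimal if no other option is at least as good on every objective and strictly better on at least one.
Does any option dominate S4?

No

S1: worse on salary ask (211 vs 138).
S2: worse on salary ask (153 vs 138).
S3: worse on salary ask (226 vs 138).
S5: worse on salary ask (212 vs 138).
S6: worse on salary ask (200 vs 138).
S7: worse on salary ask (170 vs 138).
S8: worse on experience (12 vs 19).
No option is at least as good as S4 on every objective and strictly better on one.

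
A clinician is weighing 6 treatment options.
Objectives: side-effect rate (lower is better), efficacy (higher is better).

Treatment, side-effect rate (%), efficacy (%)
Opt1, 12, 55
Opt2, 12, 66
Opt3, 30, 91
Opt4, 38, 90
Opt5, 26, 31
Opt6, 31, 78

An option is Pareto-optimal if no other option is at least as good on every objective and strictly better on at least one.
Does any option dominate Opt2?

Opt1: worse on efficacy (55 vs 66).
Opt3: worse on side-effect rate (30 vs 12).
Opt4: worse on side-effect rate (38 vs 12).
Opt5: worse on side-effect rate (26 vs 12).
Opt6: worse on side-effect rate (31 vs 12).
No option is at least as good as Opt2 on every objective and strictly better on one.

No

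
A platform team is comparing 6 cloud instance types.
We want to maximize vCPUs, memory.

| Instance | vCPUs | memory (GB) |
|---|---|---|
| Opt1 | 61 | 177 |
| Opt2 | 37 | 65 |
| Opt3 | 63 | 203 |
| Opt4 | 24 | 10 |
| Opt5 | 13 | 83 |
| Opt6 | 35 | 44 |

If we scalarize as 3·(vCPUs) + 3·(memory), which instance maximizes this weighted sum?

Opt1: 3·61 + 3·177 = 714
Opt2: 3·37 + 3·65 = 306
Opt3: 3·63 + 3·203 = 798
Opt4: 3·24 + 3·10 = 102
Opt5: 3·13 + 3·83 = 288
Opt6: 3·35 + 3·44 = 237
Highest: Opt3 at 798.

Opt3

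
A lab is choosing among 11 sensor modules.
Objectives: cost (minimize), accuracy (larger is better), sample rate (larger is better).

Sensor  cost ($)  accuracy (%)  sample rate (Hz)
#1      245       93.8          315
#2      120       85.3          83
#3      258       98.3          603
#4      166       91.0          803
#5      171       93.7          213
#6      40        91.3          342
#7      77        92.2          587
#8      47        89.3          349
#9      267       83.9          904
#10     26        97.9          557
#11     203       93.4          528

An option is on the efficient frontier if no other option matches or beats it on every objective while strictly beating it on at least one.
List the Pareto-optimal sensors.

#1: dominated by #10 (cost 26≤245, accuracy 97.9≥93.8, sample rate 557≥315).
#2: dominated by #6 (cost 40≤120, accuracy 91.3≥85.3, sample rate 342≥83).
#3: not dominated (best accuracy).
#4: not dominated.
#5: dominated by #10 (cost 26≤171, accuracy 97.9≥93.7, sample rate 557≥213).
#6: dominated by #10 (cost 26≤40, accuracy 97.9≥91.3, sample rate 557≥342).
#7: not dominated.
#8: dominated by #10 (cost 26≤47, accuracy 97.9≥89.3, sample rate 557≥349).
#9: not dominated (best sample rate).
#10: not dominated (best cost).
#11: dominated by #10 (cost 26≤203, accuracy 97.9≥93.4, sample rate 557≥528).

#3, #4, #7, #9, #10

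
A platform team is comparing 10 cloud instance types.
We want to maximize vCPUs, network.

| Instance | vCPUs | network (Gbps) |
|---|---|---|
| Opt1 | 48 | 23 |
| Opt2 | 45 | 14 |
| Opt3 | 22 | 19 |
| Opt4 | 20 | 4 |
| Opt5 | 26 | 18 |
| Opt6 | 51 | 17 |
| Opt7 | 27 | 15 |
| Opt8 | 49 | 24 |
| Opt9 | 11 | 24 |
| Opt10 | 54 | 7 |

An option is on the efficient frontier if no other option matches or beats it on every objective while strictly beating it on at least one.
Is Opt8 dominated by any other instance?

Opt1: worse on vCPUs (48 vs 49).
Opt2: worse on vCPUs (45 vs 49).
Opt3: worse on vCPUs (22 vs 49).
Opt4: worse on vCPUs (20 vs 49).
Opt5: worse on vCPUs (26 vs 49).
Opt6: worse on network (17 vs 24).
Opt7: worse on vCPUs (27 vs 49).
Opt9: worse on vCPUs (11 vs 49).
Opt10: worse on network (7 vs 24).
No option is at least as good as Opt8 on every objective and strictly better on one.

No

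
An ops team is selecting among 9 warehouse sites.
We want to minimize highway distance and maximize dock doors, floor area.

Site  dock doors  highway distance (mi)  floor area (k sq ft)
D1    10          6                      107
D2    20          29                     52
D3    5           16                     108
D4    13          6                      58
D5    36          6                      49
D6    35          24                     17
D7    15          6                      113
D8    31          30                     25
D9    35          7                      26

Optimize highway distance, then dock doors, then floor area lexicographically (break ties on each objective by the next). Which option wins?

First minimize highway distance: best is 6, kept {D1, D4, D5, D7}.
Then maximize dock doors: best is 36, kept {D5}.

D5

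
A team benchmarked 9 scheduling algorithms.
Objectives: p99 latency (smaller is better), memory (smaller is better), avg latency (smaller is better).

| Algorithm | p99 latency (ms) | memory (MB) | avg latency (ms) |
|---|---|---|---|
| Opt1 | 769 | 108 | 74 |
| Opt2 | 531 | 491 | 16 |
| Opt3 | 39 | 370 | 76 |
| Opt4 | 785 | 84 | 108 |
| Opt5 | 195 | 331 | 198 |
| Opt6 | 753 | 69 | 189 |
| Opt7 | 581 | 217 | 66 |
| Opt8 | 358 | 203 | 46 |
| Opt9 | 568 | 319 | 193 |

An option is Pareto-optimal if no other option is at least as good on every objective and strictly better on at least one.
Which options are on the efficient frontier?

Opt1: not dominated.
Opt2: not dominated (best avg latency).
Opt3: not dominated (best p99 latency).
Opt4: not dominated.
Opt5: not dominated.
Opt6: not dominated (best memory).
Opt7: dominated by Opt8 (p99 latency 358≤581, memory 203≤217, avg latency 46≤66).
Opt8: not dominated.
Opt9: dominated by Opt8 (p99 latency 358≤568, memory 203≤319, avg latency 46≤193).

Opt1, Opt2, Opt3, Opt4, Opt5, Opt6, Opt8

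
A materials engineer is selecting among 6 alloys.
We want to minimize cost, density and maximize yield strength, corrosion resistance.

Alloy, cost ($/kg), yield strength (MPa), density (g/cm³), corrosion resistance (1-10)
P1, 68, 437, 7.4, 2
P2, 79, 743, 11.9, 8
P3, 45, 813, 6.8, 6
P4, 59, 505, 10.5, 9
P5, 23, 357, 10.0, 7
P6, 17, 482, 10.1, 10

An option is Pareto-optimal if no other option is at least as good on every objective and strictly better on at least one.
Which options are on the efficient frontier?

P2, P3, P4, P5, P6

P1: dominated by P3 (cost 45≤68, yield strength 813≥437, density 6.8≤7.4, corrosion resistance 6≥2).
P2: not dominated.
P3: not dominated (best yield strength).
P4: not dominated.
P5: not dominated.
P6: not dominated (best cost).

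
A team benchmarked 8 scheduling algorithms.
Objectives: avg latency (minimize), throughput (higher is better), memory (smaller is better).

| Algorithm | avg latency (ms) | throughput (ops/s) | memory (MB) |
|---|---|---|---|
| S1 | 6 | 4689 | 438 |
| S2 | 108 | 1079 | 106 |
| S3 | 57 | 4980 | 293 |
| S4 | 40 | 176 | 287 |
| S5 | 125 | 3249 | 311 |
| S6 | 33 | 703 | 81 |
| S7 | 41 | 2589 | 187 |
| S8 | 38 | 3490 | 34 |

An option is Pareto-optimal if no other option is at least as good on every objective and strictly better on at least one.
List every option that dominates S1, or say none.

S2: worse on avg latency (108 vs 6).
S3: worse on avg latency (57 vs 6).
S4: worse on avg latency (40 vs 6).
S5: worse on avg latency (125 vs 6).
S6: worse on avg latency (33 vs 6).
S7: worse on avg latency (41 vs 6).
S8: worse on avg latency (38 vs 6).
No option dominates S1.

none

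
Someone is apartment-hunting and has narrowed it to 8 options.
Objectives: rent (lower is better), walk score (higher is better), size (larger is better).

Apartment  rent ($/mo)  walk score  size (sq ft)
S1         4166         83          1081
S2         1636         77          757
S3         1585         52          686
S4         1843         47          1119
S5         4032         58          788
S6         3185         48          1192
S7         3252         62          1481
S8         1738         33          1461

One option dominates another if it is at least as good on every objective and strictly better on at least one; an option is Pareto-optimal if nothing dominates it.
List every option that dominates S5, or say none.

S7: rent 3252≤4032, walk score 62≥58, size 1481≥788 — dominates S5.
Others (S1, S2, S3, S4, S6, S8) are each worse than S5 on at least one objective.

S7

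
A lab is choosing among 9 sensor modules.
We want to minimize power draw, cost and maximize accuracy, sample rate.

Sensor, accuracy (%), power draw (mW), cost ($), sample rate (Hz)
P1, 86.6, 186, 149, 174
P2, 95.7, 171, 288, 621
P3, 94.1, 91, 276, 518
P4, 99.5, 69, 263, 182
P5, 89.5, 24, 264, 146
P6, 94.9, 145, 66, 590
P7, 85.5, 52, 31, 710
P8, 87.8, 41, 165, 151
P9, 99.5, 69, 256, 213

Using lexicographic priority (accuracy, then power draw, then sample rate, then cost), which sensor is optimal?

P9

First maximize accuracy: best is 99.5, kept {P4, P9}.
Then minimize power draw: best is 69, kept {P4, P9}.
Then maximize sample rate: best is 213, kept {P9}.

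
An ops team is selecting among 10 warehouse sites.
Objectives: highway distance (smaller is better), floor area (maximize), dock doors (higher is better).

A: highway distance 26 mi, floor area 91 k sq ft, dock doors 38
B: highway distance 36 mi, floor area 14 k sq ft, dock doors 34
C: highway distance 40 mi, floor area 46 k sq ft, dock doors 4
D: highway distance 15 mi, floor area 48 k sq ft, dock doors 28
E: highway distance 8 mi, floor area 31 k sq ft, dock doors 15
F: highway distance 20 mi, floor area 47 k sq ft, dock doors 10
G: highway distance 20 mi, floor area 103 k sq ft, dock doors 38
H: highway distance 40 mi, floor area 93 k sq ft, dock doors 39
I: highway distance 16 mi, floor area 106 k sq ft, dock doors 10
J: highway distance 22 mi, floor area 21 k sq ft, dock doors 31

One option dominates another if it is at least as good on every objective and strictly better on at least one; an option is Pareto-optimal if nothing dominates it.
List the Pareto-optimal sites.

A: dominated by G (highway distance 20≤26, floor area 103≥91, dock doors 38≥38).
B: dominated by A (highway distance 26≤36, floor area 91≥14, dock doors 38≥34).
C: dominated by A (highway distance 26≤40, floor area 91≥46, dock doors 38≥4).
D: not dominated.
E: not dominated (best highway distance).
F: dominated by D (highway distance 15≤20, floor area 48≥47, dock doors 28≥10).
G: not dominated.
H: not dominated (best dock doors).
I: not dominated (best floor area).
J: dominated by G (highway distance 20≤22, floor area 103≥21, dock doors 38≥31).

D, E, G, H, I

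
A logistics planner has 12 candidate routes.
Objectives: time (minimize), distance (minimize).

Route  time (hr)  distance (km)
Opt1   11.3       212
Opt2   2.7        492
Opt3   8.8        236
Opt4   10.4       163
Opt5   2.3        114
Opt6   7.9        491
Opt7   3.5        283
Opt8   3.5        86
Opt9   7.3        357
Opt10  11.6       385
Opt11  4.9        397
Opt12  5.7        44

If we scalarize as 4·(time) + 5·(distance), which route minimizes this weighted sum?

Opt1: 4·11.3 + 5·212 = 1105.2
Opt2: 4·2.7 + 5·492 = 2470.8
Opt3: 4·8.8 + 5·236 = 1215.2
Opt4: 4·10.4 + 5·163 = 856.6
Opt5: 4·2.3 + 5·114 = 579.2
Opt6: 4·7.9 + 5·491 = 2486.6
Opt7: 4·3.5 + 5·283 = 1429.0
Opt8: 4·3.5 + 5·86 = 444.0
Opt9: 4·7.3 + 5·357 = 1814.2
Opt10: 4·11.6 + 5·385 = 1971.4
Opt11: 4·4.9 + 5·397 = 2004.6
Opt12: 4·5.7 + 5·44 = 242.8
Lowest: Opt12 at 242.8.

Opt12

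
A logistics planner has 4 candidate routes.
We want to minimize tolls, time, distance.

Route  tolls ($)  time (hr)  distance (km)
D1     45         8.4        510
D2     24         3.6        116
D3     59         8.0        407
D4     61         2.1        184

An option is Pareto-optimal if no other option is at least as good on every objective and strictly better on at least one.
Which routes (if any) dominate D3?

D2

D2: tolls 24≤59, time 3.6≤8.0, distance 116≤407 — dominates D3.
Others (D1, D4) are each worse than D3 on at least one objective.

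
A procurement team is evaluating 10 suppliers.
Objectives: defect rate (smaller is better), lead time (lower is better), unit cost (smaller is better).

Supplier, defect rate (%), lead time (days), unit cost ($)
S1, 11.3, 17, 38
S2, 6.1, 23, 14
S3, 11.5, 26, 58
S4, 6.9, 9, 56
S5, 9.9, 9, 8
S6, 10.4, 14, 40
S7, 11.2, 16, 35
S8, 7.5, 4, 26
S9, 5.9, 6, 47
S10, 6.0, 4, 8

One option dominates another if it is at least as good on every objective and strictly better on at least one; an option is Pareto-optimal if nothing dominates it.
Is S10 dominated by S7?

No

S7 vs S10: S7 is worse on defect rate (11.2 vs 6.0), so it does not dominate S10.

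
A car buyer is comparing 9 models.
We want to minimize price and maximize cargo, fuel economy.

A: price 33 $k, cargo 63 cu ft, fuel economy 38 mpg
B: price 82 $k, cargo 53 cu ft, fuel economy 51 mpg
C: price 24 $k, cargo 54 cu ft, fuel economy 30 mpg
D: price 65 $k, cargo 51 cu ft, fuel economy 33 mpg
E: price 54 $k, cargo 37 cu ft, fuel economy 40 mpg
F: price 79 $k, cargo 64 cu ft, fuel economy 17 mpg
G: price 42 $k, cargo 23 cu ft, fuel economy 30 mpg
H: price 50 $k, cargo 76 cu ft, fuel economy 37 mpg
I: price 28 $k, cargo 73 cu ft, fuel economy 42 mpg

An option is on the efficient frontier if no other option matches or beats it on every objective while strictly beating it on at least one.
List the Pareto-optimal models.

A: dominated by I (price 28≤33, cargo 73≥63, fuel economy 42≥38).
B: not dominated (best fuel economy).
C: not dominated (best price).
D: dominated by A (price 33≤65, cargo 63≥51, fuel economy 38≥33).
E: dominated by I (price 28≤54, cargo 73≥37, fuel economy 42≥40).
F: dominated by H (price 50≤79, cargo 76≥64, fuel economy 37≥17).
G: dominated by A (price 33≤42, cargo 63≥23, fuel economy 38≥30).
H: not dominated (best cargo).
I: not dominated.

B, C, H, I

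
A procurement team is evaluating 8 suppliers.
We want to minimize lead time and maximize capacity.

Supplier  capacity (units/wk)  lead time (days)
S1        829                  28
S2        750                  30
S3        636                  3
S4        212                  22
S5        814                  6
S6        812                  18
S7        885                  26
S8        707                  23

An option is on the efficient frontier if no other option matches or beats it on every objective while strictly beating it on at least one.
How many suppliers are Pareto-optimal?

S1: dominated by S7 (capacity 885≥829, lead time 26≤28).
S2: dominated by S1 (capacity 829≥750, lead time 28≤30).
S3: not dominated (best lead time).
S4: dominated by S3 (capacity 636≥212, lead time 3≤22).
S5: not dominated.
S6: dominated by S5 (capacity 814≥812, lead time 6≤18).
S7: not dominated (best capacity).
S8: dominated by S5 (capacity 814≥707, lead time 6≤23).
Pareto-optimal: S3, S5, S7 → 3.

3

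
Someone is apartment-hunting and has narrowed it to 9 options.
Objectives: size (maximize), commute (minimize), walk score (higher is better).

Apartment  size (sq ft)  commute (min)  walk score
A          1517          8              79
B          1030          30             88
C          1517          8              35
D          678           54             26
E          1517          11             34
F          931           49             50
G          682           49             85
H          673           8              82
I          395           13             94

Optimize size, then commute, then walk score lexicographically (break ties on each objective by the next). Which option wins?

First maximize size: best is 1517, kept {A, C, E}.
Then minimize commute: best is 8, kept {A, C}.
Then maximize walk score: best is 79, kept {A}.

A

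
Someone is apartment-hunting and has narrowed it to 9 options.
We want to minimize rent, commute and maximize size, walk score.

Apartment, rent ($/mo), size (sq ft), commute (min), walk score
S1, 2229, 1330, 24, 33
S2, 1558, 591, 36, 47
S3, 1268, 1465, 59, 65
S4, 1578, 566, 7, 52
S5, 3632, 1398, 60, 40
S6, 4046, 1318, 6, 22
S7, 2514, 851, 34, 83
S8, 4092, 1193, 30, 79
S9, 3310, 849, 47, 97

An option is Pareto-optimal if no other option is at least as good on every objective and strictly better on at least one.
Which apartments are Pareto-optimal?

S1, S2, S3, S4, S6, S7, S8, S9

S1: not dominated.
S2: not dominated.
S3: not dominated (best rent).
S4: not dominated.
S5: dominated by S3 (rent 1268≤3632, size 1465≥1398, commute 59≤60, walk score 65≥40).
S6: not dominated (best commute).
S7: not dominated.
S8: not dominated.
S9: not dominated (best walk score).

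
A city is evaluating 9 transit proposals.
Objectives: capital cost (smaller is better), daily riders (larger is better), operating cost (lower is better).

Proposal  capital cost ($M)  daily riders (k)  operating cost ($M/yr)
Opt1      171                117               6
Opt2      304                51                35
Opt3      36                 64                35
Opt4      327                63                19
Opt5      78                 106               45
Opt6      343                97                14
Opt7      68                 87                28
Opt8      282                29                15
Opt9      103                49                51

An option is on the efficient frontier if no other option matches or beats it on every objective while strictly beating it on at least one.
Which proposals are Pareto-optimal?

Opt1, Opt3, Opt5, Opt7

Opt1: not dominated (best daily riders).
Opt2: dominated by Opt1 (capital cost 171≤304, daily riders 117≥51, operating cost 6≤35).
Opt3: not dominated (best capital cost).
Opt4: dominated by Opt1 (capital cost 171≤327, daily riders 117≥63, operating cost 6≤19).
Opt5: not dominated.
Opt6: dominated by Opt1 (capital cost 171≤343, daily riders 117≥97, operating cost 6≤14).
Opt7: not dominated.
Opt8: dominated by Opt1 (capital cost 171≤282, daily riders 117≥29, operating cost 6≤15).
Opt9: dominated by Opt3 (capital cost 36≤103, daily riders 64≥49, operating cost 35≤51).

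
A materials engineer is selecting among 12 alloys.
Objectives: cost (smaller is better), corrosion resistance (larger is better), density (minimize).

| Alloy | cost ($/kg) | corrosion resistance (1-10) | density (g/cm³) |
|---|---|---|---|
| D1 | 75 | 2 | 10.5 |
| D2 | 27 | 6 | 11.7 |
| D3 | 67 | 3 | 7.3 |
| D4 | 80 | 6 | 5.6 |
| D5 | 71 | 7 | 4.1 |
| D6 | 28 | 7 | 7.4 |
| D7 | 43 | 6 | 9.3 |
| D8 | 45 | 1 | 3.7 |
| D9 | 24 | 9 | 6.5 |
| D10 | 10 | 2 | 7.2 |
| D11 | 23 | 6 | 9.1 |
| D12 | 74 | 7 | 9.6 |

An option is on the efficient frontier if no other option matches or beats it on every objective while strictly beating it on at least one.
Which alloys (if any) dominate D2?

D9, D11

D9: cost 24≤27, corrosion resistance 9≥6, density 6.5≤11.7 — dominates D2.
D11: cost 23≤27, corrosion resistance 6≥6, density 9.1≤11.7 — dominates D2.
Others (D1, D3, D4, D5, D6, D7, D8, D10, D12) are each worse than D2 on at least one objective.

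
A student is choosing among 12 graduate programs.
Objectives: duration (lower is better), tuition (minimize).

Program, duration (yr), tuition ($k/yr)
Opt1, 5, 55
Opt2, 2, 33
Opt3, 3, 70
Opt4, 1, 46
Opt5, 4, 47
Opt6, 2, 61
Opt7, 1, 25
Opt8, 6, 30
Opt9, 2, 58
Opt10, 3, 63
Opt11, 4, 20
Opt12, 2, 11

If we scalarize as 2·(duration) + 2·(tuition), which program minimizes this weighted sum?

Opt1: 2·5 + 2·55 = 120
Opt2: 2·2 + 2·33 = 70
Opt3: 2·3 + 2·70 = 146
Opt4: 2·1 + 2·46 = 94
Opt5: 2·4 + 2·47 = 102
Opt6: 2·2 + 2·61 = 126
Opt7: 2·1 + 2·25 = 52
Opt8: 2·6 + 2·30 = 72
Opt9: 2·2 + 2·58 = 120
Opt10: 2·3 + 2·63 = 132
Opt11: 2·4 + 2·20 = 48
Opt12: 2·2 + 2·11 = 26
Lowest: Opt12 at 26.

Opt12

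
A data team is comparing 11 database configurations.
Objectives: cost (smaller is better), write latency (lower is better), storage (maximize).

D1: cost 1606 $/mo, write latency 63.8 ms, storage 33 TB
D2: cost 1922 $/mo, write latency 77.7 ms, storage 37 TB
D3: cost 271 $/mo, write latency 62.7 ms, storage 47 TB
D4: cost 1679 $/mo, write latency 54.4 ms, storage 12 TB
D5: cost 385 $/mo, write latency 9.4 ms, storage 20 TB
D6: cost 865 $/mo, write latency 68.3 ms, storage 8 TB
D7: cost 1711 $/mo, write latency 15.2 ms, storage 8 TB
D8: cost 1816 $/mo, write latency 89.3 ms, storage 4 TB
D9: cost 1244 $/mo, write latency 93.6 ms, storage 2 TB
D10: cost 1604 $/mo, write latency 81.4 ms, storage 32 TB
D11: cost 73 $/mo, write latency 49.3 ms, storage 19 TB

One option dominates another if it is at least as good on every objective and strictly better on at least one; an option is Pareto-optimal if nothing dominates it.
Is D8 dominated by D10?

Yes

D10 vs D8: cost 1604≤1816, write latency 81.4≤89.3, storage 32≥4 — D10 is at least as good on every objective with at least one strict improvement.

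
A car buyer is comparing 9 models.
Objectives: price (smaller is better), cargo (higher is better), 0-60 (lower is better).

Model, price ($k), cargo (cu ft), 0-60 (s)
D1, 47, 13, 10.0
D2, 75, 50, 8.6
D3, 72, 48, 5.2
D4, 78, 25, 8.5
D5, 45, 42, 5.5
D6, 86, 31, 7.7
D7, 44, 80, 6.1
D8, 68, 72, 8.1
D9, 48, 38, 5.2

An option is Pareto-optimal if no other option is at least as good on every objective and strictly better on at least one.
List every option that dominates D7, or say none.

none

D1: worse on price (47 vs 44).
D2: worse on price (75 vs 44).
D3: worse on price (72 vs 44).
D4: worse on price (78 vs 44).
D5: worse on price (45 vs 44).
D6: worse on price (86 vs 44).
D8: worse on price (68 vs 44).
D9: worse on price (48 vs 44).
No option dominates D7.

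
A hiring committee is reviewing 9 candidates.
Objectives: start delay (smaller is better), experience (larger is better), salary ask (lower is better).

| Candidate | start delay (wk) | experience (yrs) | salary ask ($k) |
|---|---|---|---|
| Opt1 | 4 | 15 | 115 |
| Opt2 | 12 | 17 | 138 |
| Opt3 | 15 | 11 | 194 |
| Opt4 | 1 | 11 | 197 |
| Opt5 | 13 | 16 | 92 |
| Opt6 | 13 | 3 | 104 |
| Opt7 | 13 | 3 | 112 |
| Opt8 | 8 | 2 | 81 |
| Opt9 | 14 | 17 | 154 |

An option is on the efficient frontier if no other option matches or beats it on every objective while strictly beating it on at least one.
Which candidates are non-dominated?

Opt1, Opt2, Opt4, Opt5, Opt8

Opt1: not dominated.
Opt2: not dominated.
Opt3: dominated by Opt1 (start delay 4≤15, experience 15≥11, salary ask 115≤194).
Opt4: not dominated (best start delay).
Opt5: not dominated.
Opt6: dominated by Opt5 (start delay 13≤13, experience 16≥3, salary ask 92≤104).
Opt7: dominated by Opt5 (start delay 13≤13, experience 16≥3, salary ask 92≤112).
Opt8: not dominated (best salary ask).
Opt9: dominated by Opt2 (start delay 12≤14, experience 17≥17, salary ask 138≤154).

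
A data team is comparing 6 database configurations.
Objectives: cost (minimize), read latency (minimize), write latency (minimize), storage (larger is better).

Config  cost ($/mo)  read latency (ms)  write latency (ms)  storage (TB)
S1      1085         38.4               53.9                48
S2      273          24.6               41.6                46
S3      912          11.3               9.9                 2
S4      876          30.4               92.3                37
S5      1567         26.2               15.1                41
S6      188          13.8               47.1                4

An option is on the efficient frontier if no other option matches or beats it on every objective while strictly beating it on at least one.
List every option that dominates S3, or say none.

S1: worse on cost (1085 vs 912).
S2: worse on read latency (24.6 vs 11.3).
S4: worse on read latency (30.4 vs 11.3).
S5: worse on cost (1567 vs 912).
S6: worse on read latency (13.8 vs 11.3).
No option dominates S3.

none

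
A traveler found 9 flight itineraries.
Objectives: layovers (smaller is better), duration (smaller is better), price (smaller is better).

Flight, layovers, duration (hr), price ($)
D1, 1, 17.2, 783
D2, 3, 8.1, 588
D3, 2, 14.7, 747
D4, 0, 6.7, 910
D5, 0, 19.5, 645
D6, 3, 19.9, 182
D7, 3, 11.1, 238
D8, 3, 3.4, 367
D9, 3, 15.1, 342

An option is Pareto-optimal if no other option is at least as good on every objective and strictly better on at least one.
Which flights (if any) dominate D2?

D8: layovers 3≤3, duration 3.4≤8.1, price 367≤588 — dominates D2.
Others (D1, D3, D4, D5, D6, D7, D9) are each worse than D2 on at least one objective.

D8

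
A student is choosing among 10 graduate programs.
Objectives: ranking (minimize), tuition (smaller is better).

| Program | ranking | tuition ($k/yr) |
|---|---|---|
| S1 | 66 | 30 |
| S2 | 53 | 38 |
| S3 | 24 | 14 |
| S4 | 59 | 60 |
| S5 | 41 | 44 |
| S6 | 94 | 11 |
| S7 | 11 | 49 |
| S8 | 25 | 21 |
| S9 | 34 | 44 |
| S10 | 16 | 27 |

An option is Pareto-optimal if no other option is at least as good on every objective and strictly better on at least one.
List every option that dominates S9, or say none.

S3, S8, S10

S3: ranking 24≤34, tuition 14≤44 — dominates S9.
S8: ranking 25≤34, tuition 21≤44 — dominates S9.
S10: ranking 16≤34, tuition 27≤44 — dominates S9.
Others (S1, S2, S4, S5, S6, S7) are each worse than S9 on at least one objective.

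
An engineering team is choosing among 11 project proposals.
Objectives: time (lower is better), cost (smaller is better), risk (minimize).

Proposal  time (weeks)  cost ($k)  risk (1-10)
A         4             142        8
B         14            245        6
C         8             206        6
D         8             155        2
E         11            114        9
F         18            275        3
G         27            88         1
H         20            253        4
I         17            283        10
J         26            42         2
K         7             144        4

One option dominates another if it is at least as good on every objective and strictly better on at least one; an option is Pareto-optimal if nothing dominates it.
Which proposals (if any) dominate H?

D, K

D: time 8≤20, cost 155≤253, risk 2≤4 — dominates H.
K: time 7≤20, cost 144≤253, risk 4≤4 — dominates H.
Others (A, B, C, E, F, G, I, J) are each worse than H on at least one objective.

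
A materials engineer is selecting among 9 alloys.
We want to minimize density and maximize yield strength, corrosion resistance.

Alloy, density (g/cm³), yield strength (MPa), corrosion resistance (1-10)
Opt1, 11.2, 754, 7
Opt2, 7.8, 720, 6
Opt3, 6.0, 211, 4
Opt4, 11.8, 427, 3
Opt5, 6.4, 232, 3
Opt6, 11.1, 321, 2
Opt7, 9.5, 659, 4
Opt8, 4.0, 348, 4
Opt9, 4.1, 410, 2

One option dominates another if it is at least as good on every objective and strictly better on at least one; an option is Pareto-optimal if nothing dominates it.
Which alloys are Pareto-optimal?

Opt1: not dominated (best yield strength).
Opt2: not dominated.
Opt3: dominated by Opt8 (density 4.0≤6.0, yield strength 348≥211, corrosion resistance 4≥4).
Opt4: dominated by Opt1 (density 11.2≤11.8, yield strength 754≥427, corrosion resistance 7≥3).
Opt5: dominated by Opt8 (density 4.0≤6.4, yield strength 348≥232, corrosion resistance 4≥3).
Opt6: dominated by Opt2 (density 7.8≤11.1, yield strength 720≥321, corrosion resistance 6≥2).
Opt7: dominated by Opt2 (density 7.8≤9.5, yield strength 720≥659, corrosion resistance 6≥4).
Opt8: not dominated (best density).
Opt9: not dominated.

Opt1, Opt2, Opt8, Opt9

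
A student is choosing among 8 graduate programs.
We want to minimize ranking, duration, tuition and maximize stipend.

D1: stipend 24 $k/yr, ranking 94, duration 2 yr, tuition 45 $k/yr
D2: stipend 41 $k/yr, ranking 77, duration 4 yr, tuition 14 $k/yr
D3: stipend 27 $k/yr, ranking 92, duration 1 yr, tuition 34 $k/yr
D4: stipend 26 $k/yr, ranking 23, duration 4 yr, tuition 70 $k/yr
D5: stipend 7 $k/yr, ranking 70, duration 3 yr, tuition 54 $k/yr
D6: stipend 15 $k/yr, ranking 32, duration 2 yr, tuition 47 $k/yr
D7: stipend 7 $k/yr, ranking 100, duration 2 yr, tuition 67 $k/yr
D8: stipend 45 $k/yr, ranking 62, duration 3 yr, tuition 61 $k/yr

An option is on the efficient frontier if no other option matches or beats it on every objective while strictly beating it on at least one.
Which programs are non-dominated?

D1: dominated by D3 (stipend 27≥24, ranking 92≤94, duration 1≤2, tuition 34≤45).
D2: not dominated (best tuition).
D3: not dominated (best duration).
D4: not dominated (best ranking).
D5: dominated by D6 (stipend 15≥7, ranking 32≤70, duration 2≤3, tuition 47≤54).
D6: not dominated.
D7: dominated by D1 (stipend 24≥7, ranking 94≤100, duration 2≤2, tuition 45≤67).
D8: not dominated (best stipend).

D2, D3, D4, D6, D8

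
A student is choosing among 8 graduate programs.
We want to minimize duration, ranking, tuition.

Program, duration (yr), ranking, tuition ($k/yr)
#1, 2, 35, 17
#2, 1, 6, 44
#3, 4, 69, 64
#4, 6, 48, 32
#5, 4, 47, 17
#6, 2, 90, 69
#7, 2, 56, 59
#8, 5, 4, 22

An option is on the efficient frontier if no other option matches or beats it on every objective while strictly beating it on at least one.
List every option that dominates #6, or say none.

#1, #2, #7

#1: duration 2≤2, ranking 35≤90, tuition 17≤69 — dominates #6.
#2: duration 1≤2, ranking 6≤90, tuition 44≤69 — dominates #6.
#7: duration 2≤2, ranking 56≤90, tuition 59≤69 — dominates #6.
Others (#3, #4, #5, #8) are each worse than #6 on at least one objective.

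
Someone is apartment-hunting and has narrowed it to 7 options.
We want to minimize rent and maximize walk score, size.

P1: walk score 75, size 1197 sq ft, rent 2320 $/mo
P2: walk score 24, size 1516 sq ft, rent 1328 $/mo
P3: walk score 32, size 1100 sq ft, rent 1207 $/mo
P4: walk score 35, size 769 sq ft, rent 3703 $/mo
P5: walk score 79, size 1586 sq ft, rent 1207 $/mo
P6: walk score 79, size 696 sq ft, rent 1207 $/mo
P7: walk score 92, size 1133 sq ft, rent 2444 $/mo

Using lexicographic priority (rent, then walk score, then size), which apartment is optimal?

P5

First minimize rent: best is 1207, kept {P3, P5, P6}.
Then maximize walk score: best is 79, kept {P5, P6}.
Then maximize size: best is 1586, kept {P5}.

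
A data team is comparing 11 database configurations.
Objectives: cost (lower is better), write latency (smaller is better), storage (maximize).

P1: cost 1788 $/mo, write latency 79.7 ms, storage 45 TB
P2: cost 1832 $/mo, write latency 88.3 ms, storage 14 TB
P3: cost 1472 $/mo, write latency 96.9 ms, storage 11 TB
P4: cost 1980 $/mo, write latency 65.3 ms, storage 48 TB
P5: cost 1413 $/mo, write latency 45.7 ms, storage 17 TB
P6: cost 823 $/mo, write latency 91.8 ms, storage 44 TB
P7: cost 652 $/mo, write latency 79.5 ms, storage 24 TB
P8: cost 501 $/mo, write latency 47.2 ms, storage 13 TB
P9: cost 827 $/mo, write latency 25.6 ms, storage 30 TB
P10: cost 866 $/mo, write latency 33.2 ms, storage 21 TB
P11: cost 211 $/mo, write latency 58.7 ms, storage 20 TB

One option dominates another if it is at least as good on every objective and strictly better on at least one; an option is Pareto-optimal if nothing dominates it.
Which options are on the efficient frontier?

P1: not dominated.
P2: dominated by P1 (cost 1788≤1832, write latency 79.7≤88.3, storage 45≥14).
P3: dominated by P5 (cost 1413≤1472, write latency 45.7≤96.9, storage 17≥11).
P4: not dominated (best storage).
P5: dominated by P9 (cost 827≤1413, write latency 25.6≤45.7, storage 30≥17).
P6: not dominated.
P7: not dominated.
P8: not dominated.
P9: not dominated (best write latency).
P10: dominated by P9 (cost 827≤866, write latency 25.6≤33.2, storage 30≥21).
P11: not dominated (best cost).

P1, P4, P6, P7, P8, P9, P11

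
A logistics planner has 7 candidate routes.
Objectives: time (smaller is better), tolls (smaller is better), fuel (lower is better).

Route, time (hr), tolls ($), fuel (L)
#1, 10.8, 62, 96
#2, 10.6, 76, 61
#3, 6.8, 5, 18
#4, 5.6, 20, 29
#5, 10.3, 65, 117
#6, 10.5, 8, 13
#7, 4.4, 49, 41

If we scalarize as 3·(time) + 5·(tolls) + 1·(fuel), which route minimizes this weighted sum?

#3

#1: 3·10.8 + 5·62 + 1·96 = 438.4
#2: 3·10.6 + 5·76 + 1·61 = 472.8
#3: 3·6.8 + 5·5 + 1·18 = 63.4
#4: 3·5.6 + 5·20 + 1·29 = 145.8
#5: 3·10.3 + 5·65 + 1·117 = 472.9
#6: 3·10.5 + 5·8 + 1·13 = 84.5
#7: 3·4.4 + 5·49 + 1·41 = 299.2
Lowest: #3 at 63.4.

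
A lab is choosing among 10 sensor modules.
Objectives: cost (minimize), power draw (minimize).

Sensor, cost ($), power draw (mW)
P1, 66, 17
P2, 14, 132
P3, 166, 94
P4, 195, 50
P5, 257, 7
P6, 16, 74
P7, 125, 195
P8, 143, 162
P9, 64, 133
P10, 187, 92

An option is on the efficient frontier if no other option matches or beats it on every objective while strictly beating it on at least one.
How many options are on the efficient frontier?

P1: not dominated.
P2: not dominated (best cost).
P3: dominated by P1 (cost 66≤166, power draw 17≤94).
P4: dominated by P1 (cost 66≤195, power draw 17≤50).
P5: not dominated (best power draw).
P6: not dominated.
P7: dominated by P1 (cost 66≤125, power draw 17≤195).
P8: dominated by P1 (cost 66≤143, power draw 17≤162).
P9: dominated by P2 (cost 14≤64, power draw 132≤133).
P10: dominated by P1 (cost 66≤187, power draw 17≤92).
Pareto-optimal: P1, P2, P5, P6 → 4.

4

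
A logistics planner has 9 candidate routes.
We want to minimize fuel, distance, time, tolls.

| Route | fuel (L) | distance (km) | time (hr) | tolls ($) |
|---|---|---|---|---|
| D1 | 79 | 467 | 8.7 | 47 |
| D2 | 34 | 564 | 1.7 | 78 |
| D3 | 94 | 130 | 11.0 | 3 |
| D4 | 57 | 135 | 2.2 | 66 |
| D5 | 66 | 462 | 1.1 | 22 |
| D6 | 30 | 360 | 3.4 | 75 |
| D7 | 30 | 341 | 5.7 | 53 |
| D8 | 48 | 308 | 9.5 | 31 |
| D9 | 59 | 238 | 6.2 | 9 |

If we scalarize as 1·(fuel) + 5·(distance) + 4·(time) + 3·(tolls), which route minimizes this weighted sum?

D3

D1: 1·79 + 5·467 + 4·8.7 + 3·47 = 2589.8
D2: 1·34 + 5·564 + 4·1.7 + 3·78 = 3094.8
D3: 1·94 + 5·130 + 4·11.0 + 3·3 = 797.0
D4: 1·57 + 5·135 + 4·2.2 + 3·66 = 938.8
D5: 1·66 + 5·462 + 4·1.1 + 3·22 = 2446.4
D6: 1·30 + 5·360 + 4·3.4 + 3·75 = 2068.6
D7: 1·30 + 5·341 + 4·5.7 + 3·53 = 1916.8
D8: 1·48 + 5·308 + 4·9.5 + 3·31 = 1719.0
D9: 1·59 + 5·238 + 4·6.2 + 3·9 = 1300.8
Lowest: D3 at 797.0.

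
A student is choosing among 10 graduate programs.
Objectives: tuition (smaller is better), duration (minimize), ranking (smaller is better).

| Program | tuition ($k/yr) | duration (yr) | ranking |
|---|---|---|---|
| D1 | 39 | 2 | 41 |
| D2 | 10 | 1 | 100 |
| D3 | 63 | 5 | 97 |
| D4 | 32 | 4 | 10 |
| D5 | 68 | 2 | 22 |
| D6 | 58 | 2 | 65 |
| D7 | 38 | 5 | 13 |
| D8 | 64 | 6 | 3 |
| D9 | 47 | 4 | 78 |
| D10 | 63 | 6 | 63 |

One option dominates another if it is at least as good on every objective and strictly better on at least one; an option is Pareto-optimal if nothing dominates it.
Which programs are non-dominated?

D1, D2, D4, D5, D8

D1: not dominated.
D2: not dominated (best tuition).
D3: dominated by D1 (tuition 39≤63, duration 2≤5, ranking 41≤97).
D4: not dominated.
D5: not dominated.
D6: dominated by D1 (tuition 39≤58, duration 2≤2, ranking 41≤65).
D7: dominated by D4 (tuition 32≤38, duration 4≤5, ranking 10≤13).
D8: not dominated (best ranking).
D9: dominated by D1 (tuition 39≤47, duration 2≤4, ranking 41≤78).
D10: dominated by D1 (tuition 39≤63, duration 2≤6, ranking 41≤63).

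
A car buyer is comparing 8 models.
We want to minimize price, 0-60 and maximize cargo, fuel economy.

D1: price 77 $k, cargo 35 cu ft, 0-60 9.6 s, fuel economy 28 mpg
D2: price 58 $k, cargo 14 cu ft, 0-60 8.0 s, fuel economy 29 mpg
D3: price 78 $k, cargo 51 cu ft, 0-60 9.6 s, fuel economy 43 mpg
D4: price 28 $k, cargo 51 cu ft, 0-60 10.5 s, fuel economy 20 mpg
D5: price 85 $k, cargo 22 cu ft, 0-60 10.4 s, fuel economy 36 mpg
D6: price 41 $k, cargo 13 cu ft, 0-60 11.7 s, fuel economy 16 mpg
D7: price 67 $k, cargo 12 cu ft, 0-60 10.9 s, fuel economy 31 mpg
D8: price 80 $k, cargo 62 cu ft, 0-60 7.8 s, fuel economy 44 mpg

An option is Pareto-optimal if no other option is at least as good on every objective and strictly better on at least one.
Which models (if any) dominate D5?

D3: price 78≤85, cargo 51≥22, 0-60 9.6≤10.4, fuel economy 43≥36 — dominates D5.
D8: price 80≤85, cargo 62≥22, 0-60 7.8≤10.4, fuel economy 44≥36 — dominates D5.
Others (D1, D2, D4, D6, D7) are each worse than D5 on at least one objective.

D3, D8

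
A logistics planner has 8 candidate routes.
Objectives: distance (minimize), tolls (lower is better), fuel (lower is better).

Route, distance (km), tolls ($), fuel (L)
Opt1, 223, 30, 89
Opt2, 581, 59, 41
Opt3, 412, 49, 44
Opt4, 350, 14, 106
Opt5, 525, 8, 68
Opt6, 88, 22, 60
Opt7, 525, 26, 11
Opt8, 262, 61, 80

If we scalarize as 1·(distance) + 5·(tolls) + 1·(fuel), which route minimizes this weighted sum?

Opt6

Opt1: 1·223 + 5·30 + 1·89 = 462
Opt2: 1·581 + 5·59 + 1·41 = 917
Opt3: 1·412 + 5·49 + 1·44 = 701
Opt4: 1·350 + 5·14 + 1·106 = 526
Opt5: 1·525 + 5·8 + 1·68 = 633
Opt6: 1·88 + 5·22 + 1·60 = 258
Opt7: 1·525 + 5·26 + 1·11 = 666
Opt8: 1·262 + 5·61 + 1·80 = 647
Lowest: Opt6 at 258.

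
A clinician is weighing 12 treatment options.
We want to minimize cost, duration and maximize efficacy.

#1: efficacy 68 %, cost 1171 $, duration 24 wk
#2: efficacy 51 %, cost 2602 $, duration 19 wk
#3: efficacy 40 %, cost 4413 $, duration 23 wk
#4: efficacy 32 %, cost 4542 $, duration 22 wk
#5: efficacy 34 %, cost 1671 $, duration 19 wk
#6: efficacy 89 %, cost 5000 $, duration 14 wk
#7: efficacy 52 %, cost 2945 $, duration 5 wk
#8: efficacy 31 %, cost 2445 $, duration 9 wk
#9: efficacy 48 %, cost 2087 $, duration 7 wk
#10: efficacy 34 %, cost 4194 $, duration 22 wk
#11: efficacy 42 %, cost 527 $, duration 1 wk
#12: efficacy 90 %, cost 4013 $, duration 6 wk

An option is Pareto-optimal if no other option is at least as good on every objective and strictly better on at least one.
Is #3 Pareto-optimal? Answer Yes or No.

#2 vs #3: efficacy 51≥40, cost 2602≤4413, duration 19≤23 — #2 is at least as good on every objective and strictly better on at least one, so #2 dominates #3.

No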